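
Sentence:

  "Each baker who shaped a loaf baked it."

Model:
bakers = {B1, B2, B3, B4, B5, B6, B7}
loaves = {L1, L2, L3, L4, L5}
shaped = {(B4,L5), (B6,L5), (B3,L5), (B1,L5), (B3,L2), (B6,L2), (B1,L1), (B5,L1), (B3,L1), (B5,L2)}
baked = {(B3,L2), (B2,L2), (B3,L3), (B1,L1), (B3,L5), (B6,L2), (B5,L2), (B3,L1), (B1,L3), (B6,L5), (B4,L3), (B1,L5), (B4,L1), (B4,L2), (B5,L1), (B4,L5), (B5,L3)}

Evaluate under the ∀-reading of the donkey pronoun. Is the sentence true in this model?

"it" takes "a loaf" as antecedent — a donkey pronoun bound across the clause boundary.
Strong reading: for every (b,l) with shaped(b,l), baked(b,l).
Restrictor pairs: (B1,L1) ✓  (B1,L5) ✓  (B3,L1) ✓  (B3,L2) ✓  (B3,L5) ✓  (B4,L5) ✓  (B5,L1) ✓  (B5,L2) ✓  (B6,L2) ✓  (B6,L5) ✓
Every restrictor pair satisfies the scope.

True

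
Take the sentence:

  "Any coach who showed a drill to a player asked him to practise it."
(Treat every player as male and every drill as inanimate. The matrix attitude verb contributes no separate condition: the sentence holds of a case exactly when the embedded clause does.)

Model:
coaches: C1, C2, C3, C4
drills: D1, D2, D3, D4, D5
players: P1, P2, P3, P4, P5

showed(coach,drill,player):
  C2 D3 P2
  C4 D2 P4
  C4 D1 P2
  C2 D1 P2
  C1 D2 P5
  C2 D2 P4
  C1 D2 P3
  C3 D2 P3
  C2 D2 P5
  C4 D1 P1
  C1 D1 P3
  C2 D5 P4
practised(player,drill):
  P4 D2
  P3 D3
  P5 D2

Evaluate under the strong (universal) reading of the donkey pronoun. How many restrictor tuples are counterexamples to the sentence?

8

"him" takes "a player" as antecedent and "it" takes "a drill"; both are donkey pronouns co-varying with the restrictor.
Strong reading: for every (c,d,p) with showed(c,d,p), practised(p,d).
Restrictor triples: (C1,D1,P3)→practised(P3,D1) ✗  (C1,D2,P3)→practised(P3,D2) ✗  (C1,D2,P5)→practised(P5,D2) ✓  (C2,D1,P2)→practised(P2,D1) ✗  (C2,D2,P4)→practised(P4,D2) ✓  (C2,D2,P5)→practised(P5,D2) ✓  (C2,D3,P2)→practised(P2,D3) ✗  (C2,D5,P4)→practised(P4,D5) ✗  (C3,D2,P3)→practised(P3,D2) ✗  (C4,D1,P1)→practised(P1,D1) ✗  (C4,D1,P2)→practised(P2,D1) ✗  (C4,D2,P4)→practised(P4,D2) ✓
Counterexamples (restrictor triples failing the scope): 8.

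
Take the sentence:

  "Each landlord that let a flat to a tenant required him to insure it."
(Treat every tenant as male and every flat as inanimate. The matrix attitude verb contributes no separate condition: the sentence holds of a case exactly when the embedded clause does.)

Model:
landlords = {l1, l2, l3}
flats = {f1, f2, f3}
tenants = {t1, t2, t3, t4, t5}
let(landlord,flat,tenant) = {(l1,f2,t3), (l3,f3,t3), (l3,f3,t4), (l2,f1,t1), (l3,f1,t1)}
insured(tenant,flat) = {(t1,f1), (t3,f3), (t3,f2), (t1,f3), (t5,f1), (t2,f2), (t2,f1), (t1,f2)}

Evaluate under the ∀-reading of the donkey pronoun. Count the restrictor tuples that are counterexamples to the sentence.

1

"him" takes "a tenant" as antecedent and "it" takes "a flat"; both are donkey pronouns co-varying with the restrictor.
Strong reading: for every (l,f,t) with let(l,f,t), insured(t,f).
Restrictor triples: (l1,f2,t3)→insured(t3,f2) ✓  (l2,f1,t1)→insured(t1,f1) ✓  (l3,f1,t1)→insured(t1,f1) ✓  (l3,f3,t3)→insured(t3,f3) ✓  (l3,f3,t4)→insured(t4,f3) ✗
Counterexamples (restrictor triples failing the scope): 1.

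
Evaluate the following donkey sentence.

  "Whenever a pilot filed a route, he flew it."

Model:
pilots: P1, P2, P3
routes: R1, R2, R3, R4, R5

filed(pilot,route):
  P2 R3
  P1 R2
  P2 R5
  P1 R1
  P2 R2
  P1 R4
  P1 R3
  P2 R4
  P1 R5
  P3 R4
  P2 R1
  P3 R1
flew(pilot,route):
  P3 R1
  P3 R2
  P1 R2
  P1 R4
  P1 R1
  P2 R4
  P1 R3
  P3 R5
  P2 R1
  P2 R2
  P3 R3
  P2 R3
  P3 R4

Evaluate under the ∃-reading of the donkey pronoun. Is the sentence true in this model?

True

"it" takes "a route" as antecedent — a donkey pronoun bound across the clause boundary.
Weak reading: every pilot p with some filed-route has at least one filed-route r such that flew(p,r).
Per pilot: P1:✓  P2:✓  P3:✓
Every pilot in the restrictor has a witness.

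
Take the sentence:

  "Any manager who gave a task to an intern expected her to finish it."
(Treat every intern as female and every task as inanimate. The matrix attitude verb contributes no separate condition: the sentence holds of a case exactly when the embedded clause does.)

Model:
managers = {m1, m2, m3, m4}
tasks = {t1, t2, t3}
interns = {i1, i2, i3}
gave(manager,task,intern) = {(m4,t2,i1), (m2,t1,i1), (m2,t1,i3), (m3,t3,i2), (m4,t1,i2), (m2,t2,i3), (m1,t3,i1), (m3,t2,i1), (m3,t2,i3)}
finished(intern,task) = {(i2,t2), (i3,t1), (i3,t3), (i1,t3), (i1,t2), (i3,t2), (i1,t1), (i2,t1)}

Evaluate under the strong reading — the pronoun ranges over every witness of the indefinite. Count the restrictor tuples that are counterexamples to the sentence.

"her" takes "an intern" as antecedent and "it" takes "a task"; both are donkey pronouns co-varying with the restrictor.
Strong reading: for every (m,t,i) with gave(m,t,i), finished(i,t).
Restrictor triples: (m1,t3,i1)→finished(i1,t3) ✓  (m2,t1,i1)→finished(i1,t1) ✓  (m2,t1,i3)→finished(i3,t1) ✓  (m2,t2,i3)→finished(i3,t2) ✓  (m3,t2,i1)→finished(i1,t2) ✓  (m3,t2,i3)→finished(i3,t2) ✓  (m3,t3,i2)→finished(i2,t3) ✗  (m4,t1,i2)→finished(i2,t1) ✓  (m4,t2,i1)→finished(i1,t2) ✓
Counterexamples (restrictor triples failing the scope): 1.

1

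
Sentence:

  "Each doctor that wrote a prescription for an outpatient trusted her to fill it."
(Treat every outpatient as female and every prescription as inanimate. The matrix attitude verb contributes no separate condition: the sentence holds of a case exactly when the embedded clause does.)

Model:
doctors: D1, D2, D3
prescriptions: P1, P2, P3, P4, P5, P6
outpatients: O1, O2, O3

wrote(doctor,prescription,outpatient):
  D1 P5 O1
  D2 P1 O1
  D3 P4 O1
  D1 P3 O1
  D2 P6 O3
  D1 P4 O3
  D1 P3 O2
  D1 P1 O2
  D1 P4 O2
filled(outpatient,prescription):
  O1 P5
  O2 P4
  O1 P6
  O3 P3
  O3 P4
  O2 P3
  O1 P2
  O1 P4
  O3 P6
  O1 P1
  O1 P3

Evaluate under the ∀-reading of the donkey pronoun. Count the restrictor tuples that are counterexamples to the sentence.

"her" takes "an outpatient" as antecedent and "it" takes "a prescription"; both are donkey pronouns co-varying with the restrictor.
Strong reading: for every (d,p,o) with wrote(d,p,o), filled(o,p).
Restrictor triples: (D1,P1,O2)→filled(O2,P1) ✗  (D1,P3,O1)→filled(O1,P3) ✓  (D1,P3,O2)→filled(O2,P3) ✓  (D1,P4,O2)→filled(O2,P4) ✓  (D1,P4,O3)→filled(O3,P4) ✓  (D1,P5,O1)→filled(O1,P5) ✓  (D2,P1,O1)→filled(O1,P1) ✓  (D2,P6,O3)→filled(O3,P6) ✓  (D3,P4,O1)→filled(O1,P4) ✓
Counterexamples (restrictor triples failing the scope): 1.

1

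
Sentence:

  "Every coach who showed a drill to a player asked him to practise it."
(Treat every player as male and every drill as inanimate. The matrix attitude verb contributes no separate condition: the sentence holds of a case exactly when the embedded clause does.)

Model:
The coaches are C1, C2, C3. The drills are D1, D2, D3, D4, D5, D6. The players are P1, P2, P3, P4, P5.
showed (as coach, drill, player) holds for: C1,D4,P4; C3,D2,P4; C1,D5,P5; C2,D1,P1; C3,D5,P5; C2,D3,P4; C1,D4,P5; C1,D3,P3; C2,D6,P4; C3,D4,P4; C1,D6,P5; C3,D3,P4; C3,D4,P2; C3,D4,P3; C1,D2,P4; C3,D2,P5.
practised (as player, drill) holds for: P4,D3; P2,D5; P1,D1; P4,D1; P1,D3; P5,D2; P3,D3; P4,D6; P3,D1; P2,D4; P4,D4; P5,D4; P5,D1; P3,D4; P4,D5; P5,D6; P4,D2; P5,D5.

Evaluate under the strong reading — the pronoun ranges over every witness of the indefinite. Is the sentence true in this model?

True

"him" takes "a player" as antecedent and "it" takes "a drill"; both are donkey pronouns co-varying with the restrictor.
Strong reading: for every (c,d,p) with showed(c,d,p), practised(p,d).
Restrictor triples: (C1,D2,P4)→practised(P4,D2) ✓  (C1,D3,P3)→practised(P3,D3) ✓  (C1,D4,P4)→practised(P4,D4) ✓  (C1,D4,P5)→practised(P5,D4) ✓  (C1,D5,P5)→practised(P5,D5) ✓  (C1,D6,P5)→practised(P5,D6) ✓  (C2,D1,P1)→practised(P1,D1) ✓  (C2,D3,P4)→practised(P4,D3) ✓  (C2,D6,P4)→practised(P4,D6) ✓  (C3,D2,P4)→practised(P4,D2) ✓  (C3,D2,P5)→practised(P5,D2) ✓  (C3,D3,P4)→practised(P4,D3) ✓  (C3,D4,P2)→practised(P2,D4) ✓  (C3,D4,P3)→practised(P3,D4) ✓  (C3,D4,P4)→practised(P4,D4) ✓  (C3,D5,P5)→practised(P5,D5) ✓
Every restrictor triple satisfies the scope.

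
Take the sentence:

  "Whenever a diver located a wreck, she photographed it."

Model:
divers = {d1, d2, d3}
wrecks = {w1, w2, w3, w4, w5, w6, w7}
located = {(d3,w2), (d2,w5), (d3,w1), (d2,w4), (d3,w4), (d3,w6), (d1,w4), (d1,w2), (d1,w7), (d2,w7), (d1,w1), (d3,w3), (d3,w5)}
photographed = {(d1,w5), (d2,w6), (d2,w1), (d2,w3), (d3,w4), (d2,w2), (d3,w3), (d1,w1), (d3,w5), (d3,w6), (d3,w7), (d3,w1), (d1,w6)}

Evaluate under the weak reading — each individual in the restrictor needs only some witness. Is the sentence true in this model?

"it" takes "a wreck" as antecedent — a donkey pronoun bound across the clause boundary.
Weak reading: every diver d with some located-wreck has at least one located-wreck w such that photographed(d,w).
Per diver: d1:✓  d2:✗  d3:✓
d2 has no witness among its located-wrecks.

False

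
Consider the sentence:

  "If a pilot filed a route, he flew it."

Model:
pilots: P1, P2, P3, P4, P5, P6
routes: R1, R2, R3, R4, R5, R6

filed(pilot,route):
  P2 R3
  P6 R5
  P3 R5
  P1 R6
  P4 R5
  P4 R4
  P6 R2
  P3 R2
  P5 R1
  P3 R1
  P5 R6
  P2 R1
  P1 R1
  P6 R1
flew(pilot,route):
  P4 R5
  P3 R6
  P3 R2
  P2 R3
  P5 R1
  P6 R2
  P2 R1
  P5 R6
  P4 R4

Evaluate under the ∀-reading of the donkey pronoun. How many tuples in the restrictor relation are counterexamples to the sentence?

6

"it" takes "a route" as antecedent — a donkey pronoun bound across the clause boundary.
Strong reading: for every (p,r) with filed(p,r), flew(p,r).
Restrictor pairs: (P1,R1) ✗  (P1,R6) ✗  (P2,R1) ✓  (P2,R3) ✓  (P3,R1) ✗  (P3,R2) ✓  (P3,R5) ✗  (P4,R4) ✓  (P4,R5) ✓  (P5,R1) ✓  (P5,R6) ✓  (P6,R1) ✗  (P6,R2) ✓  (P6,R5) ✗
Counterexamples (restrictor pairs failing the scope): 6.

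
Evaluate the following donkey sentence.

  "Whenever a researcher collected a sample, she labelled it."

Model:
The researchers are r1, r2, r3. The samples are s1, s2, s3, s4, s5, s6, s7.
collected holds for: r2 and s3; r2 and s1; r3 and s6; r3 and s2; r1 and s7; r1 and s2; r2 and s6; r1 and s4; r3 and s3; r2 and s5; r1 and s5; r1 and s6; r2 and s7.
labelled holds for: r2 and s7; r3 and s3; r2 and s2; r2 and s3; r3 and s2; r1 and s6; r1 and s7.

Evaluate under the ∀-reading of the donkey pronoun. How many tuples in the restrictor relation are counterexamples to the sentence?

"it" takes "a sample" as antecedent — a donkey pronoun bound across the clause boundary.
Strong reading: for every (r,s) with collected(r,s), labelled(r,s).
Restrictor pairs: (r1,s2) ✗  (r1,s4) ✗  (r1,s5) ✗  (r1,s6) ✓  (r1,s7) ✓  (r2,s1) ✗  (r2,s3) ✓  (r2,s5) ✗  (r2,s6) ✗  (r2,s7) ✓  (r3,s2) ✓  (r3,s3) ✓  (r3,s6) ✗
Counterexamples (restrictor pairs failing the scope): 7.

7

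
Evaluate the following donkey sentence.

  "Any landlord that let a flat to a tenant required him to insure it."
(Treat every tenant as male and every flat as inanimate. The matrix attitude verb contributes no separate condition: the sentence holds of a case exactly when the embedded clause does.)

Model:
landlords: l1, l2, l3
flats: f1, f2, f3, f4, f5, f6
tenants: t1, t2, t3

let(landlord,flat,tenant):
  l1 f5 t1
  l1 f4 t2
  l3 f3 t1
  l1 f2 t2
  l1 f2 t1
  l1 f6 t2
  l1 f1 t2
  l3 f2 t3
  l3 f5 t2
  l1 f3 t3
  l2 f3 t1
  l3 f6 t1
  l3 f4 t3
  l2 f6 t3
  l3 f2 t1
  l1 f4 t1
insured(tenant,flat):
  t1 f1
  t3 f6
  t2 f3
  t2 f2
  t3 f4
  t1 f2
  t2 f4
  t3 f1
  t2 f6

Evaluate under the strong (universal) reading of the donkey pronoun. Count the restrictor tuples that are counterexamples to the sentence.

"him" takes "a tenant" as antecedent and "it" takes "a flat"; both are donkey pronouns co-varying with the restrictor.
Strong reading: for every (l,f,t) with let(l,f,t), insured(t,f).
Restrictor triples: (l1,f1,t2)→insured(t2,f1) ✗  (l1,f2,t1)→insured(t1,f2) ✓  (l1,f2,t2)→insured(t2,f2) ✓  (l1,f3,t3)→insured(t3,f3) ✗  (l1,f4,t1)→insured(t1,f4) ✗  (l1,f4,t2)→insured(t2,f4) ✓  (l1,f5,t1)→insured(t1,f5) ✗  (l1,f6,t2)→insured(t2,f6) ✓  (l2,f3,t1)→insured(t1,f3) ✗  (l2,f6,t3)→insured(t3,f6) ✓  (l3,f2,t1)→insured(t1,f2) ✓  (l3,f2,t3)→insured(t3,f2) ✗  (l3,f3,t1)→insured(t1,f3) ✗  (l3,f4,t3)→insured(t3,f4) ✓  (l3,f5,t2)→insured(t2,f5) ✗  (l3,f6,t1)→insured(t1,f6) ✗
Counterexamples (restrictor triples failing the scope): 9.

9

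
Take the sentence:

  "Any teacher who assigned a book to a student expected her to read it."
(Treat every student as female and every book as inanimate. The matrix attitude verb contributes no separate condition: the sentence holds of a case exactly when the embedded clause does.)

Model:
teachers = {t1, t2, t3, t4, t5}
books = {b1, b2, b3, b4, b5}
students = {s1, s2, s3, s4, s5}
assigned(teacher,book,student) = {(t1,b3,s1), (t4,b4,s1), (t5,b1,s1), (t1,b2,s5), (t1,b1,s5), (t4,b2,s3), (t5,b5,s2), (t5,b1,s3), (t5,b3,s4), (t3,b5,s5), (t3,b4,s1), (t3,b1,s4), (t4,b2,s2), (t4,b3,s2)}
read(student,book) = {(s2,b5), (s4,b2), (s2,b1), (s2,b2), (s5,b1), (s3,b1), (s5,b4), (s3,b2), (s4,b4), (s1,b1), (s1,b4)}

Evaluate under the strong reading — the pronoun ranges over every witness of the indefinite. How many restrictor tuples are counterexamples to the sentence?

6

"her" takes "a student" as antecedent and "it" takes "a book"; both are donkey pronouns co-varying with the restrictor.
Strong reading: for every (t,b,s) with assigned(t,b,s), read(s,b).
Restrictor triples: (t1,b1,s5)→read(s5,b1) ✓  (t1,b2,s5)→read(s5,b2) ✗  (t1,b3,s1)→read(s1,b3) ✗  (t3,b1,s4)→read(s4,b1) ✗  (t3,b4,s1)→read(s1,b4) ✓  (t3,b5,s5)→read(s5,b5) ✗  (t4,b2,s2)→read(s2,b2) ✓  (t4,b2,s3)→read(s3,b2) ✓  (t4,b3,s2)→read(s2,b3) ✗  (t4,b4,s1)→read(s1,b4) ✓  (t5,b1,s1)→read(s1,b1) ✓  (t5,b1,s3)→read(s3,b1) ✓  (t5,b3,s4)→read(s4,b3) ✗  (t5,b5,s2)→read(s2,b5) ✓
Counterexamples (restrictor triples failing the scope): 6.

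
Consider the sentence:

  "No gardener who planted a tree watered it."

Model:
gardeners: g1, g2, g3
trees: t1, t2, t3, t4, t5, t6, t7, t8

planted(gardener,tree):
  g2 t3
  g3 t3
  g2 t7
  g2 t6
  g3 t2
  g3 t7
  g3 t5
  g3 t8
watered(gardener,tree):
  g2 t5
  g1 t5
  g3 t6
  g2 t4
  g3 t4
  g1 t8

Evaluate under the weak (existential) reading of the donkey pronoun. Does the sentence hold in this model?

True

"it" takes "a tree" as antecedent — a donkey pronoun bound across the clause boundary.
Truth condition: for no (g,t) with planted(g,t) does watered(g,t) hold.
Restrictor pairs — does the scope hold? (g2,t3):fails  (g2,t6):fails  (g2,t7):fails  (g3,t2):fails  (g3,t3):fails  (g3,t5):fails  (g3,t7):fails  (g3,t8):fails
Scope holds for no restrictor pair, so the sentence is true.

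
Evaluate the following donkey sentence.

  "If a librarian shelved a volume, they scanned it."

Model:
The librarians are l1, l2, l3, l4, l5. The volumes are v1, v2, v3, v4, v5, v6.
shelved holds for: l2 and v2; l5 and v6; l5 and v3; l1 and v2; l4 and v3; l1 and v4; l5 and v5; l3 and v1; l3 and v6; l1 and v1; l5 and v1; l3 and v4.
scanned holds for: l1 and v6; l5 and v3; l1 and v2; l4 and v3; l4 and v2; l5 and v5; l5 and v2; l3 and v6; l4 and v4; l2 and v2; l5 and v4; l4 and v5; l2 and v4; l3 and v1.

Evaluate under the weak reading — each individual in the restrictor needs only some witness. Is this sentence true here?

"it" takes "a volume" as antecedent — a donkey pronoun bound across the clause boundary.
Weak reading: every librarian l with some shelved-volume has at least one shelved-volume v such that scanned(l,v).
Per librarian: l1:✓  l2:✓  l3:✓  l4:✓  l5:✓
Every librarian in the restrictor has a witness.

True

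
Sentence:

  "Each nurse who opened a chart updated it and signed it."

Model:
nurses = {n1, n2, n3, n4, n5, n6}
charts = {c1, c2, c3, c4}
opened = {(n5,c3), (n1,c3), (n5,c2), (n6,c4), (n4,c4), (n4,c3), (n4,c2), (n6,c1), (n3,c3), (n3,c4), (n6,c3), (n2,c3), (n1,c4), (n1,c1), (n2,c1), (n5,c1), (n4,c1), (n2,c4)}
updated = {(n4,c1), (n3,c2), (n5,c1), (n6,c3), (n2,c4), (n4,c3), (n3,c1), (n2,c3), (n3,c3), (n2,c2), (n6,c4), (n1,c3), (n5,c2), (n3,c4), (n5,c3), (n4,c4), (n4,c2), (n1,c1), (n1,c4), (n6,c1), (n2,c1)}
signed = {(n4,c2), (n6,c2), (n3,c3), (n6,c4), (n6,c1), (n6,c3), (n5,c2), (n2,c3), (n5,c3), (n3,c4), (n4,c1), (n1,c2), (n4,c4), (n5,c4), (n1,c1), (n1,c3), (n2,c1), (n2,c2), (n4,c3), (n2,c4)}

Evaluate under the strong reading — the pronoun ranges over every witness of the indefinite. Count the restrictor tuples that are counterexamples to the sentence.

2

"it" takes "a chart" as antecedent — a donkey pronoun bound across the clause boundary.
Strong reading: for every (n,c) with opened(n,c), updated(n,c) ∧ signed(n,c).
Restrictor pairs: (n1,c1) ✓  (n1,c3) ✓  (n1,c4) ✗  (n2,c1) ✓  (n2,c3) ✓  (n2,c4) ✓  (n3,c3) ✓  (n3,c4) ✓  (n4,c1) ✓  (n4,c2) ✓  (n4,c3) ✓  (n4,c4) ✓  (n5,c1) ✗  (n5,c2) ✓  (n5,c3) ✓  (n6,c1) ✓  (n6,c3) ✓  (n6,c4) ✓
Counterexamples (restrictor pairs failing the scope): 2.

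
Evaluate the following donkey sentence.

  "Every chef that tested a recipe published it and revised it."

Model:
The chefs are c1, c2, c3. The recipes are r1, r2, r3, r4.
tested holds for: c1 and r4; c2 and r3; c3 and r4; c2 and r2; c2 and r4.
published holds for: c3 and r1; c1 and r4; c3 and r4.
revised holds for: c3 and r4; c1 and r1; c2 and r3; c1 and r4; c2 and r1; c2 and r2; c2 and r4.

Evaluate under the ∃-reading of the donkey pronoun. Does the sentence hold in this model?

False

"it" takes "a recipe" as antecedent — a donkey pronoun bound across the clause boundary.
Weak reading: every chef c with some tested-recipe has at least one tested-recipe r such that published(c,r) ∧ revised(c,r).
Per chef: c1:✓  c2:✗  c3:✓
c2 has no witness among its tested-recipes.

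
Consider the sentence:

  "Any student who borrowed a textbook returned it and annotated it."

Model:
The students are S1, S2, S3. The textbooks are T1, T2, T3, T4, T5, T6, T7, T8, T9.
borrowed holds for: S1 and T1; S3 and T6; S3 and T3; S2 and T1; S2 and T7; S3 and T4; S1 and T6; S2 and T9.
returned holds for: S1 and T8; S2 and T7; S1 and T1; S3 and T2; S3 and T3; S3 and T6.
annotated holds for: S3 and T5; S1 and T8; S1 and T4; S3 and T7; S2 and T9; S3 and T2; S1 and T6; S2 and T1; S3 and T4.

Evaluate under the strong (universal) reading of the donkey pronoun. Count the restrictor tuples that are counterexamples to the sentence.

8

"it" takes "a textbook" as antecedent — a donkey pronoun bound across the clause boundary.
Strong reading: for every (s,t) with borrowed(s,t), returned(s,t) ∧ annotated(s,t).
Restrictor pairs: (S1,T1) ✗  (S1,T6) ✗  (S2,T1) ✗  (S2,T7) ✗  (S2,T9) ✗  (S3,T3) ✗  (S3,T4) ✗  (S3,T6) ✗
Counterexamples (restrictor pairs failing the scope): 8.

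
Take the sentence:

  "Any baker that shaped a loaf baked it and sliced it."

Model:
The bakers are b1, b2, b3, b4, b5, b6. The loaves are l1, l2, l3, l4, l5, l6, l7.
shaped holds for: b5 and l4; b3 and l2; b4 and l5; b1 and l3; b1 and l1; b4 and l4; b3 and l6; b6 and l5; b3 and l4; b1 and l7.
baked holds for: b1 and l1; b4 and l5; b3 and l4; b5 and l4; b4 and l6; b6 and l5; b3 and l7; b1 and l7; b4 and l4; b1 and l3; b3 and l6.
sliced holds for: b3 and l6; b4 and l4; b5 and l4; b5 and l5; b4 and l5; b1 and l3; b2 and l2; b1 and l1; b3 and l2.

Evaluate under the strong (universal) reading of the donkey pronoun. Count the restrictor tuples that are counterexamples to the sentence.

"it" takes "a loaf" as antecedent — a donkey pronoun bound across the clause boundary.
Strong reading: for every (b,l) with shaped(b,l), baked(b,l) ∧ sliced(b,l).
Restrictor pairs: (b1,l1) ✓  (b1,l3) ✓  (b1,l7) ✗  (b3,l2) ✗  (b3,l4) ✗  (b3,l6) ✓  (b4,l4) ✓  (b4,l5) ✓  (b5,l4) ✓  (b6,l5) ✗
Counterexamples (restrictor pairs failing the scope): 4.

4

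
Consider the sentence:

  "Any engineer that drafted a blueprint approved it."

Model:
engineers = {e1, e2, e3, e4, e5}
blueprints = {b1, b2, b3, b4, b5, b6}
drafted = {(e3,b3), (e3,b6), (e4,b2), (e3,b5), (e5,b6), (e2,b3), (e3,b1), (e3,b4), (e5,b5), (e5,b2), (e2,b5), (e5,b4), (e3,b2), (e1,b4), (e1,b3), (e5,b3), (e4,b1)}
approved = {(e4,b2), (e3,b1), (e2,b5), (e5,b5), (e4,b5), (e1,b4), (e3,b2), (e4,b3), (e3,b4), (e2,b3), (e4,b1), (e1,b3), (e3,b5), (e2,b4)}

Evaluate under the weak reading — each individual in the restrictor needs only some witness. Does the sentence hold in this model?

"it" takes "a blueprint" as antecedent — a donkey pronoun bound across the clause boundary.
Weak reading: every engineer e with some drafted-blueprint has at least one drafted-blueprint b such that approved(e,b).
Per engineer: e1:✓  e2:✓  e3:✓  e4:✓  e5:✓
Every engineer in the restrictor has a witness.

True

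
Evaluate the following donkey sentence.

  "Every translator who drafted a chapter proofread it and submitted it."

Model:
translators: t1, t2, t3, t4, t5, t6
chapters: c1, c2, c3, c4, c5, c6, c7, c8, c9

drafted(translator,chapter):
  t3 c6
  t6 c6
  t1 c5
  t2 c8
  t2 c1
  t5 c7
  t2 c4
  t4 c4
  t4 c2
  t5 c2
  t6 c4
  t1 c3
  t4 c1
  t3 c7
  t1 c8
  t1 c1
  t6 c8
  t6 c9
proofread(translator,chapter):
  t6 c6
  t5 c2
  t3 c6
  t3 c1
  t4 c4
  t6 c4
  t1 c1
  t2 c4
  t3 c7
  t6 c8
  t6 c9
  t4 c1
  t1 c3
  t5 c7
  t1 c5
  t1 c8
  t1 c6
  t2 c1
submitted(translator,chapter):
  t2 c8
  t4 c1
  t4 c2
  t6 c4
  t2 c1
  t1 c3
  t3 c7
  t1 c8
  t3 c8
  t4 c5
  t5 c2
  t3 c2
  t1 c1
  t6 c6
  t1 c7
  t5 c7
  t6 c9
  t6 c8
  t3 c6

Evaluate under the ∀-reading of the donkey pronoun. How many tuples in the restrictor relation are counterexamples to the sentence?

"it" takes "a chapter" as antecedent — a donkey pronoun bound across the clause boundary.
Strong reading: for every (t,c) with drafted(t,c), proofread(t,c) ∧ submitted(t,c).
Restrictor pairs: (t1,c1) ✓  (t1,c3) ✓  (t1,c5) ✗  (t1,c8) ✓  (t2,c1) ✓  (t2,c4) ✗  (t2,c8) ✗  (t3,c6) ✓  (t3,c7) ✓  (t4,c1) ✓  (t4,c2) ✗  (t4,c4) ✗  (t5,c2) ✓  (t5,c7) ✓  (t6,c4) ✓  (t6,c6) ✓  (t6,c8) ✓  (t6,c9) ✓
Counterexamples (restrictor pairs failing the scope): 5.

5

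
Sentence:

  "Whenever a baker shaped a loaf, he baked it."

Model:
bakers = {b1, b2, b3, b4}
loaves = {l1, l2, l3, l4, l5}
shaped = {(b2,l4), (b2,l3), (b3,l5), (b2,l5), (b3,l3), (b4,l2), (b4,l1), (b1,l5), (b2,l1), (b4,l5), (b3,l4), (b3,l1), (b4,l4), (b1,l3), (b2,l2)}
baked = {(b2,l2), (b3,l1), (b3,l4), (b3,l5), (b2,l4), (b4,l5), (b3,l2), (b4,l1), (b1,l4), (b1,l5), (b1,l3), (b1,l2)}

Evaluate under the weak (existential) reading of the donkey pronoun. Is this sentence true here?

"it" takes "a loaf" as antecedent — a donkey pronoun bound across the clause boundary.
Weak reading: every baker b with some shaped-loaf has at least one shaped-loaf l such that baked(b,l).
Per baker: b1:✓  b2:✓  b3:✓  b4:✓
Every baker in the restrictor has a witness.

True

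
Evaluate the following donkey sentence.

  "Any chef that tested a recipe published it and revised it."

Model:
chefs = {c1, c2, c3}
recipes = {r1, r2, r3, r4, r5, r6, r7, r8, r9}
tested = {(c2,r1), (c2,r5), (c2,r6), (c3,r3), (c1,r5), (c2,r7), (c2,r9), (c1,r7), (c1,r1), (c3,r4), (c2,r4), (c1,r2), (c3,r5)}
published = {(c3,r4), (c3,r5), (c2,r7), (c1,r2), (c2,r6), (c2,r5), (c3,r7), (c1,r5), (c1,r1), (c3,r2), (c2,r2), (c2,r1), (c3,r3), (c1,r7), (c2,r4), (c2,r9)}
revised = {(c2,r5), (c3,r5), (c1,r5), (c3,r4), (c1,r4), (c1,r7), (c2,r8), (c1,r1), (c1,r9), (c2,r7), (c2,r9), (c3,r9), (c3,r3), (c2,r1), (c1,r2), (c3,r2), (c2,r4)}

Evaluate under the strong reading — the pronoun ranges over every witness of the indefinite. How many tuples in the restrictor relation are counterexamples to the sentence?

1

"it" takes "a recipe" as antecedent — a donkey pronoun bound across the clause boundary.
Strong reading: for every (c,r) with tested(c,r), published(c,r) ∧ revised(c,r).
Restrictor pairs: (c1,r1) ✓  (c1,r2) ✓  (c1,r5) ✓  (c1,r7) ✓  (c2,r1) ✓  (c2,r4) ✓  (c2,r5) ✓  (c2,r6) ✗  (c2,r7) ✓  (c2,r9) ✓  (c3,r3) ✓  (c3,r4) ✓  (c3,r5) ✓
Counterexamples (restrictor pairs failing the scope): 1.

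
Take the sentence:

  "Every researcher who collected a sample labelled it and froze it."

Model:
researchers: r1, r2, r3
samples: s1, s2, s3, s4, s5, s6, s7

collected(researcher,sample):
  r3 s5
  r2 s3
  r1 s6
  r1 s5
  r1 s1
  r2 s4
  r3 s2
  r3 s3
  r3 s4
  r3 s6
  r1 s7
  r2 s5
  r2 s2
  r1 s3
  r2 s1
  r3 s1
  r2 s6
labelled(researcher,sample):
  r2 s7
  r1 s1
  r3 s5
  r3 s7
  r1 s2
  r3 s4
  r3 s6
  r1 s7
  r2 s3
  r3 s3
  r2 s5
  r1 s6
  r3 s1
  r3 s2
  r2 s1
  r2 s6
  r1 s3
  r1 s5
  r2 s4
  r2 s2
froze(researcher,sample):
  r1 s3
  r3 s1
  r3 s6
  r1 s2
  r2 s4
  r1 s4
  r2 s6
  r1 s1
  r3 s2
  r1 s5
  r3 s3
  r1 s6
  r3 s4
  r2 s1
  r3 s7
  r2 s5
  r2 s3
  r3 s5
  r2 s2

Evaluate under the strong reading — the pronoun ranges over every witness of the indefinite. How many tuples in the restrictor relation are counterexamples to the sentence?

1

"it" takes "a sample" as antecedent — a donkey pronoun bound across the clause boundary.
Strong reading: for every (r,s) with collected(r,s), labelled(r,s) ∧ froze(r,s).
Restrictor pairs: (r1,s1) ✓  (r1,s3) ✓  (r1,s5) ✓  (r1,s6) ✓  (r1,s7) ✗  (r2,s1) ✓  (r2,s2) ✓  (r2,s3) ✓  (r2,s4) ✓  (r2,s5) ✓  (r2,s6) ✓  (r3,s1) ✓  (r3,s2) ✓  (r3,s3) ✓  (r3,s4) ✓  (r3,s5) ✓  (r3,s6) ✓
Counterexamples (restrictor pairs failing the scope): 1.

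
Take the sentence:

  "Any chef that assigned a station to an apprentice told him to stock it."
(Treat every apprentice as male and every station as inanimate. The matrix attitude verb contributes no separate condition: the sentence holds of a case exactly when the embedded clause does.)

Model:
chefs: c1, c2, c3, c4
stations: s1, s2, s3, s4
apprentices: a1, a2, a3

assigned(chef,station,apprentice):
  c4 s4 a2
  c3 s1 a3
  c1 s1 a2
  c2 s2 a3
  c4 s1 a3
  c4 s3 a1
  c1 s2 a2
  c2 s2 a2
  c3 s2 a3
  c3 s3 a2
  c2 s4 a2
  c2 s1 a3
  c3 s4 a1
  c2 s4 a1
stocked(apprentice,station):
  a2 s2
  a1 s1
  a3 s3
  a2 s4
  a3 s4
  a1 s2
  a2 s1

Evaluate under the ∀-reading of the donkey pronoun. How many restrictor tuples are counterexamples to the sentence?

9

"him" takes "an apprentice" as antecedent and "it" takes "a station"; both are donkey pronouns co-varying with the restrictor.
Strong reading: for every (c,s,a) with assigned(c,s,a), stocked(a,s).
Restrictor triples: (c1,s1,a2)→stocked(a2,s1) ✓  (c1,s2,a2)→stocked(a2,s2) ✓  (c2,s1,a3)→stocked(a3,s1) ✗  (c2,s2,a2)→stocked(a2,s2) ✓  (c2,s2,a3)→stocked(a3,s2) ✗  (c2,s4,a1)→stocked(a1,s4) ✗  (c2,s4,a2)→stocked(a2,s4) ✓  (c3,s1,a3)→stocked(a3,s1) ✗  (c3,s2,a3)→stocked(a3,s2) ✗  (c3,s3,a2)→stocked(a2,s3) ✗  (c3,s4,a1)→stocked(a1,s4) ✗  (c4,s1,a3)→stocked(a3,s1) ✗  (c4,s3,a1)→stocked(a1,s3) ✗  (c4,s4,a2)→stocked(a2,s4) ✓
Counterexamples (restrictor triples failing the scope): 9.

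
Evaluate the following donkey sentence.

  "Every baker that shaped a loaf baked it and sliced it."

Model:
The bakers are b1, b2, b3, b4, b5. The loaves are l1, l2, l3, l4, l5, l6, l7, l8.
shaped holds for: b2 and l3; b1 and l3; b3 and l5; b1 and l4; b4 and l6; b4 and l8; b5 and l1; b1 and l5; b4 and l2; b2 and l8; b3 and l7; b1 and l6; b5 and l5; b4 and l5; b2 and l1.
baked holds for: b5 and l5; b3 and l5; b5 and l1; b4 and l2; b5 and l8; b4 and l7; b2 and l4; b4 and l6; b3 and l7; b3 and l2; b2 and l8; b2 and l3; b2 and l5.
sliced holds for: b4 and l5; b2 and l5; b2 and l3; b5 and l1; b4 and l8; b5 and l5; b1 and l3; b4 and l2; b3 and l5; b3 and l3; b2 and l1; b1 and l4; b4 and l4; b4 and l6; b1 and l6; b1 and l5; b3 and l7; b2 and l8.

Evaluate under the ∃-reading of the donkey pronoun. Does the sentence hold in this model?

"it" takes "a loaf" as antecedent — a donkey pronoun bound across the clause boundary.
Weak reading: every baker b with some shaped-loaf has at least one shaped-loaf l such that baked(b,l) ∧ sliced(b,l).
Per baker: b1:✗  b2:✓  b3:✓  b4:✓  b5:✓
b1 has no witness among its shaped-loaves.

False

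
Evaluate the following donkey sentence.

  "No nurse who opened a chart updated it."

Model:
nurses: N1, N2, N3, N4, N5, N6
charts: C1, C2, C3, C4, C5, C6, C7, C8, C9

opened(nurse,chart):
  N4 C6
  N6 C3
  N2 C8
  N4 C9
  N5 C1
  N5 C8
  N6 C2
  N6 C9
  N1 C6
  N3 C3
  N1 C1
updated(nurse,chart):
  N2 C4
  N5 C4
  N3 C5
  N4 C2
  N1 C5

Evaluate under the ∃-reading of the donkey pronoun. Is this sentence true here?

True

"it" takes "a chart" as antecedent — a donkey pronoun bound across the clause boundary.
Truth condition: for no (n,c) with opened(n,c) does updated(n,c) hold.
Restrictor pairs — does the scope hold? (N1,C1):fails  (N1,C6):fails  (N2,C8):fails  (N3,C3):fails  (N4,C6):fails  (N4,C9):fails  (N5,C1):fails  (N5,C8):fails  (N6,C2):fails  (N6,C3):fails  (N6,C9):fails
Scope holds for no restrictor pair, so the sentence is true.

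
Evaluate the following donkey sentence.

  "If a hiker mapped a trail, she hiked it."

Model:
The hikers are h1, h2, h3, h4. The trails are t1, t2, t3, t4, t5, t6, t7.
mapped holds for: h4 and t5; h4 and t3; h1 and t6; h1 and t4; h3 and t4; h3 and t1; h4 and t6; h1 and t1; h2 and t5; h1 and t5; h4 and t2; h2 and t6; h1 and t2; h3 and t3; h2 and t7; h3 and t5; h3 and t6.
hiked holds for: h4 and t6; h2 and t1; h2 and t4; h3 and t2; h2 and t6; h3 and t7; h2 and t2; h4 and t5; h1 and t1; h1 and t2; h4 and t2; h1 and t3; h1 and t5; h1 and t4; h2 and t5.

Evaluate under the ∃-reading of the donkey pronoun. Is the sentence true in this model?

False

"it" takes "a trail" as antecedent — a donkey pronoun bound across the clause boundary.
Weak reading: every hiker h with some mapped-trail has at least one mapped-trail t such that hiked(h,t).
Per hiker: h1:✓  h2:✓  h3:✗  h4:✓
h3 has no witness among its mapped-trails.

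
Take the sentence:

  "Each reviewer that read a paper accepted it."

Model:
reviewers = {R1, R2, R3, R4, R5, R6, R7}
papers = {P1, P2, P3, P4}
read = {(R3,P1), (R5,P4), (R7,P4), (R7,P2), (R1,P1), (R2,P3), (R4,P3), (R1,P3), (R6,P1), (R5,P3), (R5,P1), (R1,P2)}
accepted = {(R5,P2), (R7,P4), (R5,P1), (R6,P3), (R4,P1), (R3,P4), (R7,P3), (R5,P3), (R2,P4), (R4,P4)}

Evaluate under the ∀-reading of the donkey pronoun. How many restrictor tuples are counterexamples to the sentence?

9

"it" takes "a paper" as antecedent — a donkey pronoun bound across the clause boundary.
Strong reading: for every (r,p) with read(r,p), accepted(r,p).
Restrictor pairs: (R1,P1) ✗  (R1,P2) ✗  (R1,P3) ✗  (R2,P3) ✗  (R3,P1) ✗  (R4,P3) ✗  (R5,P1) ✓  (R5,P3) ✓  (R5,P4) ✗  (R6,P1) ✗  (R7,P2) ✗  (R7,P4) ✓
Counterexamples (restrictor pairs failing the scope): 9.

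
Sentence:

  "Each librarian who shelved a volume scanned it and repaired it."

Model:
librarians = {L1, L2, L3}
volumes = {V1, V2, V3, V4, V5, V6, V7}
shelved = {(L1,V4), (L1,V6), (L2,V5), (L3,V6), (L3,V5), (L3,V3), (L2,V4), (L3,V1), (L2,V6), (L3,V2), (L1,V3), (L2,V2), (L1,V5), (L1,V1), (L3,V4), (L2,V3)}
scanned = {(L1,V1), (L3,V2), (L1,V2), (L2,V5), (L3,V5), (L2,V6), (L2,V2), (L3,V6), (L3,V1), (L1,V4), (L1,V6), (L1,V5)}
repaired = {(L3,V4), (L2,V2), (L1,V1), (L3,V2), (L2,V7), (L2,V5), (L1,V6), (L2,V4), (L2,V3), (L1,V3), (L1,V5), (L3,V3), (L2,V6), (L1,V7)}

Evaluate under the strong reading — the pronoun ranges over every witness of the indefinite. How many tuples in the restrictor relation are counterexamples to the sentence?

"it" takes "a volume" as antecedent — a donkey pronoun bound across the clause boundary.
Strong reading: for every (l,v) with shelved(l,v), scanned(l,v) ∧ repaired(l,v).
Restrictor pairs: (L1,V1) ✓  (L1,V3) ✗  (L1,V4) ✗  (L1,V5) ✓  (L1,V6) ✓  (L2,V2) ✓  (L2,V3) ✗  (L2,V4) ✗  (L2,V5) ✓  (L2,V6) ✓  (L3,V1) ✗  (L3,V2) ✓  (L3,V3) ✗  (L3,V4) ✗  (L3,V5) ✗  (L3,V6) ✗
Counterexamples (restrictor pairs failing the scope): 9.

9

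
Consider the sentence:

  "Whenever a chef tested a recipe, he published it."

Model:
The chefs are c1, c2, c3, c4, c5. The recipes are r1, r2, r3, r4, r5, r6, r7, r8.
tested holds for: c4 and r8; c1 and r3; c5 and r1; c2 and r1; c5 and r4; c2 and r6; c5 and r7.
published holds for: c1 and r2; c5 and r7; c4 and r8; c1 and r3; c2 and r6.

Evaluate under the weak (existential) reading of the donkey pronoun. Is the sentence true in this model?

True

"it" takes "a recipe" as antecedent — a donkey pronoun bound across the clause boundary.
Weak reading: every chef c with some tested-recipe has at least one tested-recipe r such that published(c,r).
Per chef: c1:✓  c2:✓  c4:✓  c5:✓
Every chef in the restrictor has a witness.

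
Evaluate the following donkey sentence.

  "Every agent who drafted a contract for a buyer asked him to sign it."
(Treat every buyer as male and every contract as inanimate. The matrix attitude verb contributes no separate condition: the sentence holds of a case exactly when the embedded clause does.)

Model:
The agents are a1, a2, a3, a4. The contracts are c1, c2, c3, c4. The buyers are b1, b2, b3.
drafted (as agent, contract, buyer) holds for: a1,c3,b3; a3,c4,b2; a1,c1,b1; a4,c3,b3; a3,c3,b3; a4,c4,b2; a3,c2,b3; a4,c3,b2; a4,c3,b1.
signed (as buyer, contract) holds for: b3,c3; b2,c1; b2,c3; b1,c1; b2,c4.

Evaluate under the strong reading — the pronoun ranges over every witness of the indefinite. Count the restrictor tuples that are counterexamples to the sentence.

2

"him" takes "a buyer" as antecedent and "it" takes "a contract"; both are donkey pronouns co-varying with the restrictor.
Strong reading: for every (a,c,b) with drafted(a,c,b), signed(b,c).
Restrictor triples: (a1,c1,b1)→signed(b1,c1) ✓  (a1,c3,b3)→signed(b3,c3) ✓  (a3,c2,b3)→signed(b3,c2) ✗  (a3,c3,b3)→signed(b3,c3) ✓  (a3,c4,b2)→signed(b2,c4) ✓  (a4,c3,b1)→signed(b1,c3) ✗  (a4,c3,b2)→signed(b2,c3) ✓  (a4,c3,b3)→signed(b3,c3) ✓  (a4,c4,b2)→signed(b2,c4) ✓
Counterexamples (restrictor triples failing the scope): 2.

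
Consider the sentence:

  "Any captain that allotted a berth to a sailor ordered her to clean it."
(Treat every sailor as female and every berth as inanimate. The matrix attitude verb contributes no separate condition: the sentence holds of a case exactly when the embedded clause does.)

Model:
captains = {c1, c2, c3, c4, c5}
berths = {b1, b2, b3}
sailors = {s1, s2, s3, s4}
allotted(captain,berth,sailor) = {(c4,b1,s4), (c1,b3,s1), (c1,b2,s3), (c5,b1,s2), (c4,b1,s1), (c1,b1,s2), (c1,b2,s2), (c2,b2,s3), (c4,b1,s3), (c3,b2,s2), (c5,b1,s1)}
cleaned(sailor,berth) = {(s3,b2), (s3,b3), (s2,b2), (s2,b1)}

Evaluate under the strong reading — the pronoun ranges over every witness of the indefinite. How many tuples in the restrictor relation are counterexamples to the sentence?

"her" takes "a sailor" as antecedent and "it" takes "a berth"; both are donkey pronouns co-varying with the restrictor.
Strong reading: for every (c,b,s) with allotted(c,b,s), cleaned(s,b).
Restrictor triples: (c1,b1,s2)→cleaned(s2,b1) ✓  (c1,b2,s2)→cleaned(s2,b2) ✓  (c1,b2,s3)→cleaned(s3,b2) ✓  (c1,b3,s1)→cleaned(s1,b3) ✗  (c2,b2,s3)→cleaned(s3,b2) ✓  (c3,b2,s2)→cleaned(s2,b2) ✓  (c4,b1,s1)→cleaned(s1,b1) ✗  (c4,b1,s3)→cleaned(s3,b1) ✗  (c4,b1,s4)→cleaned(s4,b1) ✗  (c5,b1,s1)→cleaned(s1,b1) ✗  (c5,b1,s2)→cleaned(s2,b1) ✓
Counterexamples (restrictor triples failing the scope): 5.

5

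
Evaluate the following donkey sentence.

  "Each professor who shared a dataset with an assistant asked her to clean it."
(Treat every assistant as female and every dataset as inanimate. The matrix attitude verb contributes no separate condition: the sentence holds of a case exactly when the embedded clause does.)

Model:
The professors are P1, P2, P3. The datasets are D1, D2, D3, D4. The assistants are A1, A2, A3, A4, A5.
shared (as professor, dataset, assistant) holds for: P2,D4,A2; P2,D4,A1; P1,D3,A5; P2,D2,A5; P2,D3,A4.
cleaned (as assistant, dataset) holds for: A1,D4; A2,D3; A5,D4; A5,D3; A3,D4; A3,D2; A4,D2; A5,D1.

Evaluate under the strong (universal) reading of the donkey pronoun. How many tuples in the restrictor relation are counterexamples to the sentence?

3

"her" takes "an assistant" as antecedent and "it" takes "a dataset"; both are donkey pronouns co-varying with the restrictor.
Strong reading: for every (p,d,a) with shared(p,d,a), cleaned(a,d).
Restrictor triples: (P1,D3,A5)→cleaned(A5,D3) ✓  (P2,D2,A5)→cleaned(A5,D2) ✗  (P2,D3,A4)→cleaned(A4,D3) ✗  (P2,D4,A1)→cleaned(A1,D4) ✓  (P2,D4,A2)→cleaned(A2,D4) ✗
Counterexamples (restrictor triples failing the scope): 3.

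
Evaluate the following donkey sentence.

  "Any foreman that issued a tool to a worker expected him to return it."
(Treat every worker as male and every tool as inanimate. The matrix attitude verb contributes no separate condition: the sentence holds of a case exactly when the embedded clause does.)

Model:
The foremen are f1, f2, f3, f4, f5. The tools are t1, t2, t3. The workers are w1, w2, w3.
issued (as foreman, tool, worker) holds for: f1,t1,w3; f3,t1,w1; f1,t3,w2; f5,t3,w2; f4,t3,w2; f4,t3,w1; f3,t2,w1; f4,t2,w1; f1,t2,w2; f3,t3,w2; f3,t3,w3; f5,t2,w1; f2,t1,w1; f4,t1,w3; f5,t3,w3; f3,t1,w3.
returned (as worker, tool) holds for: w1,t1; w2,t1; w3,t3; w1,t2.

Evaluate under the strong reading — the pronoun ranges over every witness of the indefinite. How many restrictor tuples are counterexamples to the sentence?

9

"him" takes "a worker" as antecedent and "it" takes "a tool"; both are donkey pronouns co-varying with the restrictor.
Strong reading: for every (f,t,w) with issued(f,t,w), returned(w,t).
Restrictor triples: (f1,t1,w3)→returned(w3,t1) ✗  (f1,t2,w2)→returned(w2,t2) ✗  (f1,t3,w2)→returned(w2,t3) ✗  (f2,t1,w1)→returned(w1,t1) ✓  (f3,t1,w1)→returned(w1,t1) ✓  (f3,t1,w3)→returned(w3,t1) ✗  (f3,t2,w1)→returned(w1,t2) ✓  (f3,t3,w2)→returned(w2,t3) ✗  (f3,t3,w3)→returned(w3,t3) ✓  (f4,t1,w3)→returned(w3,t1) ✗  (f4,t2,w1)→returned(w1,t2) ✓  (f4,t3,w1)→returned(w1,t3) ✗  (f4,t3,w2)→returned(w2,t3) ✗  (f5,t2,w1)→returned(w1,t2) ✓  (f5,t3,w2)→returned(w2,t3) ✗  (f5,t3,w3)→returned(w3,t3) ✓
Counterexamples (restrictor triples failing the scope): 9.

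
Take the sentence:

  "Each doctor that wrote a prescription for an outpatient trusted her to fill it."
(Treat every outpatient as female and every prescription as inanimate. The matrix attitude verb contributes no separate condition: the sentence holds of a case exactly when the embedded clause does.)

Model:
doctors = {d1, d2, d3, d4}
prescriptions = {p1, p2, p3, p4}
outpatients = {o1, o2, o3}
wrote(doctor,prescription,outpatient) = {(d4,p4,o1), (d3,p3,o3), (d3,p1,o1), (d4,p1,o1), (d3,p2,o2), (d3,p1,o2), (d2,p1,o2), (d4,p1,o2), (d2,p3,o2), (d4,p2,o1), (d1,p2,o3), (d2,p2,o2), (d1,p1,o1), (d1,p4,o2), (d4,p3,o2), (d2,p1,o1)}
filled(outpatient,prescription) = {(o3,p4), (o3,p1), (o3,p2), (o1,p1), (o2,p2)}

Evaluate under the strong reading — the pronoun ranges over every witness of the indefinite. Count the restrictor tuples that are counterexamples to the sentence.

9

"her" takes "an outpatient" as antecedent and "it" takes "a prescription"; both are donkey pronouns co-varying with the restrictor.
Strong reading: for every (d,p,o) with wrote(d,p,o), filled(o,p).
Restrictor triples: (d1,p1,o1)→filled(o1,p1) ✓  (d1,p2,o3)→filled(o3,p2) ✓  (d1,p4,o2)→filled(o2,p4) ✗  (d2,p1,o1)→filled(o1,p1) ✓  (d2,p1,o2)→filled(o2,p1) ✗  (d2,p2,o2)→filled(o2,p2) ✓  (d2,p3,o2)→filled(o2,p3) ✗  (d3,p1,o1)→filled(o1,p1) ✓  (d3,p1,o2)→filled(o2,p1) ✗  (d3,p2,o2)→filled(o2,p2) ✓  (d3,p3,o3)→filled(o3,p3) ✗  (d4,p1,o1)→filled(o1,p1) ✓  (d4,p1,o2)→filled(o2,p1) ✗  (d4,p2,o1)→filled(o1,p2) ✗  (d4,p3,o2)→filled(o2,p3) ✗  (d4,p4,o1)→filled(o1,p4) ✗
Counterexamples (restrictor triples failing the scope): 9.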